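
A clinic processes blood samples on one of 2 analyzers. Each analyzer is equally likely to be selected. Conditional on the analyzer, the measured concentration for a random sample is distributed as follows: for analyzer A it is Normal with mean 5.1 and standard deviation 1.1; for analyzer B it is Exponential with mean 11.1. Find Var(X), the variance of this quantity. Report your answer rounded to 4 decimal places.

71.2100

Per component, A: μ=5.1, E[X²]=27.22; B: μ=11.1, E[X²]=246.42.
E[X] = 0.5·5.1 + 0.5·11.1 = 8.1.
E[X²] = 0.5·27.22 + 0.5·246.42 = 136.82.
Var(X) = E[X²] − (E[X])² = 136.82 − 65.61 = 71.21.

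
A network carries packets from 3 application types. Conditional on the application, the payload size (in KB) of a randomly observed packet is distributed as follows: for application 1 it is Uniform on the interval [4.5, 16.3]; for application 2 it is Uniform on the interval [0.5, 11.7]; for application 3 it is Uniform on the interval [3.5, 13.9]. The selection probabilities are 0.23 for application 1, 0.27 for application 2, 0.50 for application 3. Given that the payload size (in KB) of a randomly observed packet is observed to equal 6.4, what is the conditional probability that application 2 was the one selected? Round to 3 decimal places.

0.263

Likelihoods f(6.4 | ·): 1: 0.0847458; 2: 0.0892857; 3: 0.0961538.
Posterior ∝ prior × likelihood. Numerator for 2: 0.27·0.0892857 = 0.0241071.
Normalizing constant: 0.23·0.0847458 + 0.27·0.0892857 + 0.5·0.0961538 = 0.0916756.
P(2 | observation) = 0.0241071 / 0.0916756 = 0.262961.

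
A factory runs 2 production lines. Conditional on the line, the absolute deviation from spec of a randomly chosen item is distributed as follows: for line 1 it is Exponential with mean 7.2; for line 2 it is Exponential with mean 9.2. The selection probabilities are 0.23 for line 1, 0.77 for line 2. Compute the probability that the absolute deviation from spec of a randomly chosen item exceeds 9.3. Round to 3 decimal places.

Conditional on each line, P(X > 9.3): 1: 0.274812; 2: 0.363902.
By total probability, P(X > 9.3) = 0.23·0.274812 + 0.77·0.363902 = 0.343412.

0.343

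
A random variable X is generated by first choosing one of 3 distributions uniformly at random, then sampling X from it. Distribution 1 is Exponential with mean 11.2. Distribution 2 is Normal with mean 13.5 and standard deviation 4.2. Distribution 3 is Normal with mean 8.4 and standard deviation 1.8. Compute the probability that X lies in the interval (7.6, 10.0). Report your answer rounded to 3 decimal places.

0.235

Conditional on each component, P(7.6 < X < 10.0): 1: 0.0978571; 2: 0.122282; 3: 0.484608.
By total probability, P(7.6 < X < 10.0) = 0.333333·0.0978571 + 0.333333·0.122282 + 0.333333·0.484608 = 0.234916.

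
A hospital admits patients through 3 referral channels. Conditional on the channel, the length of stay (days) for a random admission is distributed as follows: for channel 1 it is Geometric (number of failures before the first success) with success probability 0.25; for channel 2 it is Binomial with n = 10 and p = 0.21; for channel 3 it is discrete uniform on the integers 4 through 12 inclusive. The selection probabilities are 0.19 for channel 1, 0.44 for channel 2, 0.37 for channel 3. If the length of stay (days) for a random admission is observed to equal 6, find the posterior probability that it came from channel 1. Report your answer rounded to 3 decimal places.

0.161

Likelihoods P(X=6 | ·): 1: 0.0444946; 2: 0.00701525; 3: 0.111111.
Posterior ∝ prior × likelihood. Numerator for 1: 0.19·0.0444946 = 0.00845398.
Normalizing constant: 0.19·0.0444946 + 0.44·0.00701525 + 0.37·0.111111 = 0.0526518.
P(1 | observation) = 0.00845398 / 0.0526518 = 0.160564.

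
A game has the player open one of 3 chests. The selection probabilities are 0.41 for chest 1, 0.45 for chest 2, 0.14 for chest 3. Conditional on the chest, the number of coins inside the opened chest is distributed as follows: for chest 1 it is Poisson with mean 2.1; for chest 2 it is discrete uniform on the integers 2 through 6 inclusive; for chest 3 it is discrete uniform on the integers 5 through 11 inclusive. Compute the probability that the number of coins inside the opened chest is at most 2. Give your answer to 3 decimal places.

0.356

Conditional on each chest, P(X ≤ 2): 1: 0.649631; 2: 0.2; 3: 0.
By total probability, P(X ≤ 2) = 0.41·0.649631 + 0.45·0.2 + 0.14·0 = 0.356349.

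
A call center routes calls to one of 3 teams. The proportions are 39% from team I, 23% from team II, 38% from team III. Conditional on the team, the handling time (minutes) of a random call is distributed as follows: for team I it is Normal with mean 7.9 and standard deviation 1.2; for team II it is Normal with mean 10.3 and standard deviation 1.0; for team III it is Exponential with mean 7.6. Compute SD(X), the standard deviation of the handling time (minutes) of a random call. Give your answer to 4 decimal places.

4.8895

Per component, I: μ=7.9, E[X²]=63.85; II: μ=10.3, E[X²]=107.09; III: μ=7.6, E[X²]=115.52.
E[X] = 0.39·7.9 + 0.23·10.3 + 0.38·7.6 = 8.338.
E[X²] = 0.39·63.85 + 0.23·107.09 + 0.38·115.52 = 93.4298.
Var(X) = E[X²] − (E[X])² = 93.4298 − 69.5222 = 23.9076.
SD(X) = √23.9076 = 4.88954.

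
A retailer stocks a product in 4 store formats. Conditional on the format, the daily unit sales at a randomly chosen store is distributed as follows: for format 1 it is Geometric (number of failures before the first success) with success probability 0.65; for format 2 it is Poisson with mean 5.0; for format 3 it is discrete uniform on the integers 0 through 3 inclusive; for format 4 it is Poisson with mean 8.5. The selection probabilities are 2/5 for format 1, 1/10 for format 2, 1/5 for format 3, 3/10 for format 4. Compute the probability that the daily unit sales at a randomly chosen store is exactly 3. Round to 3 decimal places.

Conditional on each format, P(X = 3): 1: 0.0278687; 2: 0.140374; 3: 0.25; 4: 0.0208258.
By total probability, P(X = 3) = 0.4·0.0278687 + 0.1·0.140374 + 0.2·0.25 + 0.3·0.0208258 = 0.0814326.

0.081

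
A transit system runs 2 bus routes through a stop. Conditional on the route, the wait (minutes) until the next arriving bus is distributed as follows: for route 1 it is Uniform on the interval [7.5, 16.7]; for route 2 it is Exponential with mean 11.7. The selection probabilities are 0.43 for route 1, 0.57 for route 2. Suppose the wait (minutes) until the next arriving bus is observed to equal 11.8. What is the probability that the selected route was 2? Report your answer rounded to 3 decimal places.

0.275

Likelihoods f(11.8 | ·): 1: 0.108696; 2: 0.0311751.
Posterior ∝ prior × likelihood. Numerator for 2: 0.57·0.0311751 = 0.0177698.
Normalizing constant: 0.43·0.108696 + 0.57·0.0311751 = 0.0645089.
P(2 | observation) = 0.0177698 / 0.0645089 = 0.275463.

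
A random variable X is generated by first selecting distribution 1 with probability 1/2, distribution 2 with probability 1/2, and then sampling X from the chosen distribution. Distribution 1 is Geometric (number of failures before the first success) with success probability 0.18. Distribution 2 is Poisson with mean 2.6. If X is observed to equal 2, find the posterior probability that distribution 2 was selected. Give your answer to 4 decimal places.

Likelihoods P(X=2 | ·): 1: 0.121032; 2: 0.251045.
Posterior ∝ prior × likelihood. Numerator for 2: 0.5·0.251045 = 0.125522.
Normalizing constant: 0.5·0.121032 + 0.5·0.251045 = 0.186038.
P(2 | observation) = 0.125522 / 0.186038 = 0.674712.

0.6747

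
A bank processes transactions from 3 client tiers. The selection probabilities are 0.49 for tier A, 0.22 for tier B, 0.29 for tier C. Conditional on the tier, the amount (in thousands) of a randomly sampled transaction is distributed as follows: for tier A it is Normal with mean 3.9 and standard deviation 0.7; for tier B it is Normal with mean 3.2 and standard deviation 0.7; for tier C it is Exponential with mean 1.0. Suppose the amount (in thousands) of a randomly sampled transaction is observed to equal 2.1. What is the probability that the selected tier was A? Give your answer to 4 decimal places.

Likelihoods f(2.1 | ·): A: 0.0208921; B: 0.165803; C: 0.122456.
Posterior ∝ prior × likelihood. Numerator for A: 0.49·0.0208921 = 0.0102371.
Normalizing constant: 0.49·0.0208921 + 0.22·0.165803 + 0.29·0.122456 = 0.082226.
P(A | observation) = 0.0102371 / 0.082226 = 0.1245.

0.1245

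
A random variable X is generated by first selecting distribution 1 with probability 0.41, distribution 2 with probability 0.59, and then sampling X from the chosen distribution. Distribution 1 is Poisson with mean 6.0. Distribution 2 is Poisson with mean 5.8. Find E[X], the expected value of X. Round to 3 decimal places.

5.882

Component means — 1: 6; 2: 5.8.
E[X] = 0.41·6 + 0.59·5.8 = 5.882.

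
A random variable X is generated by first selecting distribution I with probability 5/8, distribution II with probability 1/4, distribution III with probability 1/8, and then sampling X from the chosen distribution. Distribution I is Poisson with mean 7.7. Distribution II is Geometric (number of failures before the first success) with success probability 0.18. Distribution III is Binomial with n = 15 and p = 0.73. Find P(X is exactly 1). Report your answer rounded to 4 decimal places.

0.0391

Conditional on each component, P(X = 1): I: 0.00348677; II: 0.1476; III: 1.19814e-07.
By total probability, P(X = 1) = 0.625·0.00348677 + 0.25·0.1476 + 0.125·1.19814e-07 = 0.0390792.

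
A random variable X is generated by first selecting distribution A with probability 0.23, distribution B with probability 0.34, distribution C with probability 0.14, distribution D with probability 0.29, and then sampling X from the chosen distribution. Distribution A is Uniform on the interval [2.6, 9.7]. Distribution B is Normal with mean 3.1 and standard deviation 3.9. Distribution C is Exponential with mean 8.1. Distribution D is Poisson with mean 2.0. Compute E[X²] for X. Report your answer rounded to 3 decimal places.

38.215

For each component E[X²] = Var + (mean)², giving A: 42.0233; B: 24.82; C: 131.22; D: 6.
Overall E[X²] = 0.23·42.0233 + 0.34·24.82 + 0.14·131.22 + 0.29·6 = 38.215.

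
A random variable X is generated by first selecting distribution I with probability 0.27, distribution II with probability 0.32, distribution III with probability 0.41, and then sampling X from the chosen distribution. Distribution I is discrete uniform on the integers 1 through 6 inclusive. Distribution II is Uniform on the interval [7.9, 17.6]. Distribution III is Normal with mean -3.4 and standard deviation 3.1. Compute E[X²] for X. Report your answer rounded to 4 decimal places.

67.3038

For each component E[X²] = Var + (mean)², giving I: 15.1667; II: 170.403; III: 21.17.
Overall E[X²] = 0.27·15.1667 + 0.32·170.403 + 0.41·21.17 = 67.3038.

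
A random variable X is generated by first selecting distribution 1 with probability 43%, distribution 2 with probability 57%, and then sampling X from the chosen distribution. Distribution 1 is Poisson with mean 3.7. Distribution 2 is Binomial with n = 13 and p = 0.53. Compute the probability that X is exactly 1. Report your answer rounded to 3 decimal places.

Conditional on each component, P(X = 1): 1: 0.091477; 2: 0.000800559.
By total probability, P(X = 1) = 0.43·0.091477 + 0.57·0.000800559 = 0.0397914.

0.040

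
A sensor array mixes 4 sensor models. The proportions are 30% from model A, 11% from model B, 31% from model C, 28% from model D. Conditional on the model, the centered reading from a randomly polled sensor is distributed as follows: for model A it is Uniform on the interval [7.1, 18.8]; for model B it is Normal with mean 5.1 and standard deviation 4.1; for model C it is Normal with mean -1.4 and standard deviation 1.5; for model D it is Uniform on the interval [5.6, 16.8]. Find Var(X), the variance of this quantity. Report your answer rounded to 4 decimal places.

46.7045

Per component, A: μ=12.95, E[X²]=179.11; B: μ=5.1, E[X²]=42.82; C: μ=-1.4, E[X²]=4.21; D: μ=11.2, E[X²]=135.893.
E[X] = 0.3·12.95 + 0.11·5.1 + 0.31·-1.4 + 0.28·11.2 = 7.148.
E[X²] = 0.3·179.11 + 0.11·42.82 + 0.31·4.21 + 0.28·135.893 = 97.7984.
Var(X) = E[X²] − (E[X])² = 97.7984 − 51.0939 = 46.7045.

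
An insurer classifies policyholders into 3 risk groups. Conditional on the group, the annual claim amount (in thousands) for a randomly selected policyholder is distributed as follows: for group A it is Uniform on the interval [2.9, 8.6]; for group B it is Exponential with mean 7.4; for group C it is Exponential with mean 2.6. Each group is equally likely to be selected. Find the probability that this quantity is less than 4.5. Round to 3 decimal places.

0.520

Conditional on each group, P(X < 4.5): A: 0.280702; B: 0.45562; C: 0.822852.
By total probability, P(X < 4.5) = 0.333333·0.280702 + 0.333333·0.45562 + 0.333333·0.822852 = 0.519725.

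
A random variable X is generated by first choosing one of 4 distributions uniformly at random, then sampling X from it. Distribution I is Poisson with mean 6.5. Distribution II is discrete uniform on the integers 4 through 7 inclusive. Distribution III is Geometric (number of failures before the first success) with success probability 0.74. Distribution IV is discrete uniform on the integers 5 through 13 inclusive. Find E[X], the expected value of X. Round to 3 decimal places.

5.338

Component means — I: 6.5; II: 5.5; III: 0.351351; IV: 9.
E[X] = 0.25·6.5 + 0.25·5.5 + 0.25·0.351351 + 0.25·9 = 5.33784.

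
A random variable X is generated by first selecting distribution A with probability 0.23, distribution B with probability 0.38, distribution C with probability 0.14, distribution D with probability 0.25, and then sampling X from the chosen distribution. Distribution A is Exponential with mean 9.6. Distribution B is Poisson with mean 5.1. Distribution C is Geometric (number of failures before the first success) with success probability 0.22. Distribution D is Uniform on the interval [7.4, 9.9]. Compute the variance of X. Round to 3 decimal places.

30.761

Per component, A: μ=9.6, E[X²]=184.32; B: μ=5.1, E[X²]=31.11; C: μ=3.54545, E[X²]=28.686; D: μ=8.65, E[X²]=75.3433.
E[X] = 0.23·9.6 + 0.38·5.1 + 0.14·3.54545 + 0.25·8.65 = 6.80486.
E[X²] = 0.23·184.32 + 0.38·31.11 + 0.14·28.686 + 0.25·75.3433 = 77.0673.
Var(X) = E[X²] − (E[X])² = 77.0673 − 46.3062 = 30.7611.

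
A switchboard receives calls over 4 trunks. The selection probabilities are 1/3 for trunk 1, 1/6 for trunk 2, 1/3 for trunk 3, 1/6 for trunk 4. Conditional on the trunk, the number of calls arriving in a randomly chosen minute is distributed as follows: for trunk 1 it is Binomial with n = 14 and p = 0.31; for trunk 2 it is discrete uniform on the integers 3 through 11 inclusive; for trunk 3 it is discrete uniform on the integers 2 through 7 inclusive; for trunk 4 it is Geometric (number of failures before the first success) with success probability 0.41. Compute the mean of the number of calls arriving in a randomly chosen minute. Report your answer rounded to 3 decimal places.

Component means — 1: 4.34; 2: 7; 3: 4.5; 4: 1.43902.
E[X] = 0.333333·4.34 + 0.166667·7 + 0.333333·4.5 + 0.166667·1.43902 = 4.35317.

4.353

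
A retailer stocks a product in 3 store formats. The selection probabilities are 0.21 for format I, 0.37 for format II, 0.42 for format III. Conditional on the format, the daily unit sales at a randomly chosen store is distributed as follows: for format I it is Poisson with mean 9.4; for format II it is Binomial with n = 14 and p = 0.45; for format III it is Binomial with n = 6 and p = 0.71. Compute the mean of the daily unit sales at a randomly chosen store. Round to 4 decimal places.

Component means — I: 9.4; II: 6.3; III: 4.26.
E[X] = 0.21·9.4 + 0.37·6.3 + 0.42·4.26 = 6.0942.

6.0942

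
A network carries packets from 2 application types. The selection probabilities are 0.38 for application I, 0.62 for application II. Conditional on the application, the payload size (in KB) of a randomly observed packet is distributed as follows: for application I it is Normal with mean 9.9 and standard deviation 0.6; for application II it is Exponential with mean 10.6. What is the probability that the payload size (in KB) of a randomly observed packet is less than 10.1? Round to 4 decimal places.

0.6205

Conditional on each application, P(X < 10.1): I: 0.630559; II: 0.614352.
By total probability, P(X < 10.1) = 0.38·0.630559 + 0.62·0.614352 = 0.620511.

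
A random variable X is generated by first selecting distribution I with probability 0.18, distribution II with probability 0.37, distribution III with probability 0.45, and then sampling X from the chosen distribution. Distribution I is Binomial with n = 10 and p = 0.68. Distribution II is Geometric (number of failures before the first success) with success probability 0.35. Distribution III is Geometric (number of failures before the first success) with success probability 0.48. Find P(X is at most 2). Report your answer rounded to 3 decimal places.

Conditional on each component, P(X ≤ 2): I: 0.00253838; II: 0.725375; III: 0.859392.
By total probability, P(X ≤ 2) = 0.18·0.00253838 + 0.37·0.725375 + 0.45·0.859392 = 0.655572.

0.656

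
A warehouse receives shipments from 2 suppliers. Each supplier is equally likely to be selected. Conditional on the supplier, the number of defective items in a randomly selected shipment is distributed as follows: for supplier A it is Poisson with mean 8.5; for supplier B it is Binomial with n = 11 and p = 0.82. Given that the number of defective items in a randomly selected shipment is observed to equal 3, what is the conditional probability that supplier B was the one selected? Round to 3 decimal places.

0.005

Likelihoods P(X=3 | ·): A: 0.0208258; B: 0.000100255.
Posterior ∝ prior × likelihood. Numerator for B: 0.5·0.000100255 = 5.01274e-05.
Normalizing constant: 0.5·0.0208258 + 0.5·0.000100255 = 0.010463.
P(B | observation) = 5.01274e-05 / 0.010463 = 0.0047909.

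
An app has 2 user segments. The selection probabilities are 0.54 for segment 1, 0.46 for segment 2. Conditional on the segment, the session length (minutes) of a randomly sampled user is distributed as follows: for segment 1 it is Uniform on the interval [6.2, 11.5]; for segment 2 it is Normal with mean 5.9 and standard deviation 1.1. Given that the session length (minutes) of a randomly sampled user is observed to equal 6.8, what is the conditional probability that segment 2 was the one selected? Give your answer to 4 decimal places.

0.5395

Likelihoods f(6.8 | ·): 1: 0.188679; 2: 0.25951.
Posterior ∝ prior × likelihood. Numerator for 2: 0.46·0.25951 = 0.119375.
Normalizing constant: 0.54·0.188679 + 0.46·0.25951 = 0.221261.
P(2 | observation) = 0.119375 / 0.221261 = 0.539519.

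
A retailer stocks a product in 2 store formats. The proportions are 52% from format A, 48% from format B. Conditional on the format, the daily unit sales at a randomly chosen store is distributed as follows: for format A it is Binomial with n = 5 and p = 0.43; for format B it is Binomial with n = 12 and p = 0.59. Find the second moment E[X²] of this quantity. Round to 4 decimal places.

For each component E[X²] = Var + (mean)², giving A: 5.848; B: 53.0292.
Overall E[X²] = 0.52·5.848 + 0.48·53.0292 = 28.495.

28.4950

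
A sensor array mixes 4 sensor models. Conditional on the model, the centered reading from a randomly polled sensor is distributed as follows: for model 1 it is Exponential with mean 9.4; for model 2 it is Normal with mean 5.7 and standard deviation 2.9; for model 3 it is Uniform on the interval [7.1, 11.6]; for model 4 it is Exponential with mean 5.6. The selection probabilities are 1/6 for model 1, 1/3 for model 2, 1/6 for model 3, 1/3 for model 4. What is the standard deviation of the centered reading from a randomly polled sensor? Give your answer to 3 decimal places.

5.599

Per component, 1: μ=9.4, E[X²]=176.72; 2: μ=5.7, E[X²]=40.9; 3: μ=9.35, E[X²]=89.11; 4: μ=5.6, E[X²]=62.72.
E[X] = 0.166667·9.4 + 0.333333·5.7 + 0.166667·9.35 + 0.333333·5.6 = 6.89167.
E[X²] = 0.166667·176.72 + 0.333333·40.9 + 0.166667·89.11 + 0.333333·62.72 = 78.845.
Var(X) = E[X²] − (E[X])² = 78.845 − 47.4951 = 31.3499.
SD(X) = √31.3499 = 5.5991.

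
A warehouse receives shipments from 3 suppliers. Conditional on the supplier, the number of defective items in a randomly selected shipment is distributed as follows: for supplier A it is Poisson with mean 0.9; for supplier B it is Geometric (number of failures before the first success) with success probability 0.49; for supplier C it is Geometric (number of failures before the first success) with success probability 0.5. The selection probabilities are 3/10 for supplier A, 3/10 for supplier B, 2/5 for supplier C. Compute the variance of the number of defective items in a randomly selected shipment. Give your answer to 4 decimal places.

Per component, A: μ=0.9, E[X²]=1.71; B: μ=1.04082, E[X²]=3.20741; C: μ=1, E[X²]=3.
E[X] = 0.3·0.9 + 0.3·1.04082 + 0.4·1 = 0.982245.
E[X²] = 0.3·1.71 + 0.3·3.20741 + 0.4·3 = 2.67522.
Var(X) = E[X²] − (E[X])² = 2.67522 − 0.964805 = 1.71042.

1.7104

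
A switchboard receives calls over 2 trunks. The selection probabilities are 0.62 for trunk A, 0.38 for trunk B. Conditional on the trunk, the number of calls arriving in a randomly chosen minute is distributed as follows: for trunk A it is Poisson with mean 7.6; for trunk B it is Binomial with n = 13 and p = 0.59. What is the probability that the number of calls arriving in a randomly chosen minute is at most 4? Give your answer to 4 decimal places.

Conditional on each trunk, P(X ≤ 4): A: 0.124939; B: 0.0379249.
By total probability, P(X ≤ 4) = 0.62·0.124939 + 0.38·0.0379249 = 0.0918734.

0.0919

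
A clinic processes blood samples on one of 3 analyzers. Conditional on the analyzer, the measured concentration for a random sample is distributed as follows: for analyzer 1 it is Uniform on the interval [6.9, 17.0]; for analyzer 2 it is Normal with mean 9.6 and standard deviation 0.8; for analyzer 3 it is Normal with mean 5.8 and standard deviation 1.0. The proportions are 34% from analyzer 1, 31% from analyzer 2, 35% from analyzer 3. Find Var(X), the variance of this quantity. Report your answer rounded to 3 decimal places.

10.088

Per component, 1: μ=11.95, E[X²]=151.303; 2: μ=9.6, E[X²]=92.8; 3: μ=5.8, E[X²]=34.64.
E[X] = 0.34·11.95 + 0.31·9.6 + 0.35·5.8 = 9.069.
E[X²] = 0.34·151.303 + 0.31·92.8 + 0.35·34.64 = 92.3351.
Var(X) = E[X²] − (E[X])² = 92.3351 − 82.2468 = 10.0884.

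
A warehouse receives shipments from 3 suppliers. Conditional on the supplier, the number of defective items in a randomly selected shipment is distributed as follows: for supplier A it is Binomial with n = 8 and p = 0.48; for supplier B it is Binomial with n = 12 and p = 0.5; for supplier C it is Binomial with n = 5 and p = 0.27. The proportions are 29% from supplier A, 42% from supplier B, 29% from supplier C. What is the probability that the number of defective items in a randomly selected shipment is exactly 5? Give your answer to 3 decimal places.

0.140

Conditional on each supplier, P(X = 5): A: 0.200634; B: 0.193359; C: 0.00143489.
By total probability, P(X = 5) = 0.29·0.200634 + 0.42·0.193359 + 0.29·0.00143489 = 0.139811.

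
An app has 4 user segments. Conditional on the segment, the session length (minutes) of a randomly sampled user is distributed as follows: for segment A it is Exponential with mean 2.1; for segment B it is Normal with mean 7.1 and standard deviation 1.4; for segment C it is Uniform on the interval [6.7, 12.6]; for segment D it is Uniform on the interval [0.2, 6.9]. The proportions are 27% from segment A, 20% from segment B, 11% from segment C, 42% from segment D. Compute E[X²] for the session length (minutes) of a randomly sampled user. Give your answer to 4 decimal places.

For each component E[X²] = Var + (mean)², giving A: 8.82; B: 52.37; C: 96.0233; D: 16.3433.
Overall E[X²] = 0.27·8.82 + 0.2·52.37 + 0.11·96.0233 + 0.42·16.3433 = 30.2822.

30.2822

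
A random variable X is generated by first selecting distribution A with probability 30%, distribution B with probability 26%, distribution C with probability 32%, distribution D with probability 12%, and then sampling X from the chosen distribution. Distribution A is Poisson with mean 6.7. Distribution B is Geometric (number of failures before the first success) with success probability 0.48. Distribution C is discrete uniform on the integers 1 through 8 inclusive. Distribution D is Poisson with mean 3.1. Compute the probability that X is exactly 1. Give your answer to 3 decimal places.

0.124

Conditional on each component, P(X = 1): A: 0.00824711; B: 0.2496; C: 0.125; D: 0.139653.
By total probability, P(X = 1) = 0.3·0.00824711 + 0.26·0.2496 + 0.32·0.125 + 0.12·0.139653 = 0.124128.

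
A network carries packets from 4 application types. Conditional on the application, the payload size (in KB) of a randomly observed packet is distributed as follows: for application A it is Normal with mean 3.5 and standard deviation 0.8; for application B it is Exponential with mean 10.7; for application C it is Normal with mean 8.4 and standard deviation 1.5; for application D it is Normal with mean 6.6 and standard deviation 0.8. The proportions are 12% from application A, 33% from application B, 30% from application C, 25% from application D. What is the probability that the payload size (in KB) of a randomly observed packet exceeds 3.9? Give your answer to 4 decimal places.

Conditional on each application, P(X > 3.9): A: 0.308538; B: 0.694554; C: 0.99865; D: 0.999631.
By total probability, P(X > 3.9) = 0.12·0.308538 + 0.33·0.694554 + 0.3·0.99865 + 0.25·0.999631 = 0.81573.

0.8157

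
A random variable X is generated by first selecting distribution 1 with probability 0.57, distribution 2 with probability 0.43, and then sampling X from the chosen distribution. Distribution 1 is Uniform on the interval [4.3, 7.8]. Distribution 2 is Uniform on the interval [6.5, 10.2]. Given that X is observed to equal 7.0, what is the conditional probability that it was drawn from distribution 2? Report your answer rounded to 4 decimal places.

Likelihoods f(7.0 | ·): 1: 0.285714; 2: 0.27027.
Posterior ∝ prior × likelihood. Numerator for 2: 0.43·0.27027 = 0.116216.
Normalizing constant: 0.57·0.285714 + 0.43·0.27027 = 0.279073.
P(2 | observation) = 0.116216 / 0.279073 = 0.416436.

0.4164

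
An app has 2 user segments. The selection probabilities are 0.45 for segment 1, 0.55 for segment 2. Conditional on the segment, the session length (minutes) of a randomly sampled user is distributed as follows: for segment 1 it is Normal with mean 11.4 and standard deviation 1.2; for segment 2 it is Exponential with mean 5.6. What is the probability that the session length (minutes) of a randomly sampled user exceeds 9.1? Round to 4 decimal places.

Conditional on each segment, P(X > 9.1): 1: 0.97236; 2: 0.196912.
By total probability, P(X > 9.1) = 0.45·0.97236 + 0.55·0.196912 = 0.545863.

0.5459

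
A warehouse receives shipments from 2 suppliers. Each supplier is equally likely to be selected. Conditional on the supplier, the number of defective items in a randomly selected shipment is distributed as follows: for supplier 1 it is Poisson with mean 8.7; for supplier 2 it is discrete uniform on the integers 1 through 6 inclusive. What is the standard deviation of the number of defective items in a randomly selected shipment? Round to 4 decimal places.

Per component, 1: μ=8.7, E[X²]=84.39; 2: μ=3.5, E[X²]=15.1667.
E[X] = 0.5·8.7 + 0.5·3.5 = 6.1.
E[X²] = 0.5·84.39 + 0.5·15.1667 = 49.7783.
Var(X) = E[X²] − (E[X])² = 49.7783 − 37.21 = 12.5683.
SD(X) = √12.5683 = 3.54518.

3.5452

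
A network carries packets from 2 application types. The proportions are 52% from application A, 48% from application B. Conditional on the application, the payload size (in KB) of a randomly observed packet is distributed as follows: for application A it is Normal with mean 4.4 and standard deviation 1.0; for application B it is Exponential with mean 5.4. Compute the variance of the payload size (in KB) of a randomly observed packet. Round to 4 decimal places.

Per component, A: μ=4.4, E[X²]=20.36; B: μ=5.4, E[X²]=58.32.
E[X] = 0.52·4.4 + 0.48·5.4 = 4.88.
E[X²] = 0.52·20.36 + 0.48·58.32 = 38.5808.
Var(X) = E[X²] − (E[X])² = 38.5808 − 23.8144 = 14.7664.

14.7664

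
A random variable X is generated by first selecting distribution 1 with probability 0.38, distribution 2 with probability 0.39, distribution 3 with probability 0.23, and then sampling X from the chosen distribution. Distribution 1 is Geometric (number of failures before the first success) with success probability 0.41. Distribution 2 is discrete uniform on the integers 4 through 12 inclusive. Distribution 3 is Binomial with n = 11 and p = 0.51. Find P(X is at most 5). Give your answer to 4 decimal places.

Conditional on each component, P(X ≤ 5): 1: 0.957819; 2: 0.222222; 3: 0.472948.
By total probability, P(X ≤ 5) = 0.38·0.957819 + 0.39·0.222222 + 0.23·0.472948 = 0.559416.

0.5594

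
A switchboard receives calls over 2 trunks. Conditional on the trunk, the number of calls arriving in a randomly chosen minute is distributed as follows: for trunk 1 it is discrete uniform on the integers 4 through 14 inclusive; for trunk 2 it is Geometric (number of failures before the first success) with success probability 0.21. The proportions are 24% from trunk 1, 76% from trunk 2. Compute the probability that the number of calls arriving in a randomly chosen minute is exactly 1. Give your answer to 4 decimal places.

0.1261

Conditional on each trunk, P(X = 1): 1: 0; 2: 0.1659.
By total probability, P(X = 1) = 0.24·0 + 0.76·0.1659 = 0.126084.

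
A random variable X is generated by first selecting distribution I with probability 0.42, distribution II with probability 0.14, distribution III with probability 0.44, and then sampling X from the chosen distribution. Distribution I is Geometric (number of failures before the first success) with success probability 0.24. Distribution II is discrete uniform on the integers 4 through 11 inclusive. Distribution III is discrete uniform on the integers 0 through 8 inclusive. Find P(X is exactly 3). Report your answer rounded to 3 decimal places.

Conditional on each component, P(X = 3): I: 0.105354; II: 0; III: 0.111111.
By total probability, P(X = 3) = 0.42·0.105354 + 0.14·0 + 0.44·0.111111 = 0.0931377.

0.093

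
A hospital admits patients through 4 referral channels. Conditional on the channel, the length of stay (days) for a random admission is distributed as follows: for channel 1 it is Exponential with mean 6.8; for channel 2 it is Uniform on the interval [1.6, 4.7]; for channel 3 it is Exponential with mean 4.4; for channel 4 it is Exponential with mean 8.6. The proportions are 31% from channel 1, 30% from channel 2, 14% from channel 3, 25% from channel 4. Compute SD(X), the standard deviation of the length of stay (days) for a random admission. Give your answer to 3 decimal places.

6.358

Per component, 1: μ=6.8, E[X²]=92.48; 2: μ=3.15, E[X²]=10.7233; 3: μ=4.4, E[X²]=38.72; 4: μ=8.6, E[X²]=147.92.
E[X] = 0.31·6.8 + 0.3·3.15 + 0.14·4.4 + 0.25·8.6 = 5.819.
E[X²] = 0.31·92.48 + 0.3·10.7233 + 0.14·38.72 + 0.25·147.92 = 74.2866.
Var(X) = E[X²] − (E[X])² = 74.2866 − 33.8608 = 40.4258.
SD(X) = √40.4258 = 6.35813.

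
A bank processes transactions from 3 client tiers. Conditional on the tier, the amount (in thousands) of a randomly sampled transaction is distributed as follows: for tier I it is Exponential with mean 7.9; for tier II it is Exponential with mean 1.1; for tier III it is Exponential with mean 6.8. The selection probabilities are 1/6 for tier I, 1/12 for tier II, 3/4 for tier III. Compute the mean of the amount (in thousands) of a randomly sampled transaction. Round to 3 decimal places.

Component means — I: 7.9; II: 1.1; III: 6.8.
E[X] = 0.166667·7.9 + 0.0833333·1.1 + 0.75·6.8 = 6.50833.

6.508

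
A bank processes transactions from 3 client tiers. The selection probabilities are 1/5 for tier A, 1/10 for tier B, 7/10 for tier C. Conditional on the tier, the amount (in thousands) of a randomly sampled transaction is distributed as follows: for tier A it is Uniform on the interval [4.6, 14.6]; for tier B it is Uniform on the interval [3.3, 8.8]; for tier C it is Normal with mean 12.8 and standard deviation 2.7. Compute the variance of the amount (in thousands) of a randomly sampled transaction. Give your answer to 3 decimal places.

11.897

Per component, A: μ=9.6, E[X²]=100.493; B: μ=6.05, E[X²]=39.1233; C: μ=12.8, E[X²]=171.13.
E[X] = 0.2·9.6 + 0.1·6.05 + 0.7·12.8 = 11.485.
E[X²] = 0.2·100.493 + 0.1·39.1233 + 0.7·171.13 = 143.802.
Var(X) = E[X²] − (E[X])² = 143.802 − 131.905 = 11.8968.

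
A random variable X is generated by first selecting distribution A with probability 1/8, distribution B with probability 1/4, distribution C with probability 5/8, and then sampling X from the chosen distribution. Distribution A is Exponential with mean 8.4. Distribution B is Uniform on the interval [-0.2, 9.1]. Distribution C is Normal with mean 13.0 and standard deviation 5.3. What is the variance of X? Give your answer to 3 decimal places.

41.741

Per component, A: μ=8.4, E[X²]=141.12; B: μ=4.45, E[X²]=27.01; C: μ=13, E[X²]=197.09.
E[X] = 0.125·8.4 + 0.25·4.45 + 0.625·13 = 10.2875.
E[X²] = 0.125·141.12 + 0.25·27.01 + 0.625·197.09 = 147.574.
Var(X) = E[X²] − (E[X])² = 147.574 − 105.833 = 41.7411.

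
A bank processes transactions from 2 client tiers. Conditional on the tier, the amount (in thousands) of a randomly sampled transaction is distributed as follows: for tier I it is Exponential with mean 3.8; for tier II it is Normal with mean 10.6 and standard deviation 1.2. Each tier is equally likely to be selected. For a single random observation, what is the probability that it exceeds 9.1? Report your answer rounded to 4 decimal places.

Conditional on each tier, P(X > 9.1): I: 0.0911967; II: 0.89435.
By total probability, P(X > 9.1) = 0.5·0.0911967 + 0.5·0.89435 = 0.492773.

0.4928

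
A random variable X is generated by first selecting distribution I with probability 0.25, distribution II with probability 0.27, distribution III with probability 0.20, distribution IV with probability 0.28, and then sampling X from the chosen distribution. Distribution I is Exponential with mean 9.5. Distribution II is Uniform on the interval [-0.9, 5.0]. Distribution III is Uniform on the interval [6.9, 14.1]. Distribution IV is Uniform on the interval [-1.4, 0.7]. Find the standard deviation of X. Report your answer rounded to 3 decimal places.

6.766

Per component, I: μ=9.5, E[X²]=180.5; II: μ=2.05, E[X²]=7.10333; III: μ=10.5, E[X²]=114.57; IV: μ=-0.35, E[X²]=0.49.
E[X] = 0.25·9.5 + 0.27·2.05 + 0.2·10.5 + 0.28·-0.35 = 4.9305.
E[X²] = 0.25·180.5 + 0.27·7.10333 + 0.2·114.57 + 0.28·0.49 = 70.0941.
Var(X) = E[X²] − (E[X])² = 70.0941 − 24.3098 = 45.7843.
SD(X) = √45.7843 = 6.76641.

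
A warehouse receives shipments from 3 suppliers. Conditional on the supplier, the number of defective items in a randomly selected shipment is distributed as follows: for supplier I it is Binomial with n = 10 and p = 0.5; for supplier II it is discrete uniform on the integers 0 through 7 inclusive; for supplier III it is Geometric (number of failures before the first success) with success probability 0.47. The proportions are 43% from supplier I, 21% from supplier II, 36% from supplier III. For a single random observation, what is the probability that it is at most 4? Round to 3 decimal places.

Conditional on each supplier, P(X ≤ 4): I: 0.376953; II: 0.625; III: 0.95818.
By total probability, P(X ≤ 4) = 0.43·0.376953 + 0.21·0.625 + 0.36·0.95818 = 0.638285.

0.638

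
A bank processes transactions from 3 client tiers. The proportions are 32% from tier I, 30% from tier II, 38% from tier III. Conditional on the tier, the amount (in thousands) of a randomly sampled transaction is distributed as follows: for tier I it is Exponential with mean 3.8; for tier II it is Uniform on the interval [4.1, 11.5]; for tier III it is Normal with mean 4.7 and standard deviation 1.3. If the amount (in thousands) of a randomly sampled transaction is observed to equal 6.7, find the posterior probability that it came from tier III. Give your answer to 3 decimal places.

Likelihoods f(6.7 | ·): I: 0.0451322; II: 0.135135; III: 0.0939742.
Posterior ∝ prior × likelihood. Numerator for III: 0.38·0.0939742 = 0.0357102.
Normalizing constant: 0.32·0.0451322 + 0.3·0.135135 + 0.38·0.0939742 = 0.0906931.
P(III | observation) = 0.0357102 / 0.0906931 = 0.393748.

0.394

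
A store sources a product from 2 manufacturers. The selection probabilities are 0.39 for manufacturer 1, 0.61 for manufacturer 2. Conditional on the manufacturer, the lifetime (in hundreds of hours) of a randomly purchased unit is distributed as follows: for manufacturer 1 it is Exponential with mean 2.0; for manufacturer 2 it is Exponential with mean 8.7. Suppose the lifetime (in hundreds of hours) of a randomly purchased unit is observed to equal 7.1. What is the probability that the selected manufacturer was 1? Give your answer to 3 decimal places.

Likelihoods f(7.1 | ·): 1: 0.0143623; 2: 0.0508226.
Posterior ∝ prior × likelihood. Numerator for 1: 0.39·0.0143623 = 0.0056013.
Normalizing constant: 0.39·0.0143623 + 0.61·0.0508226 = 0.0366031.
P(1 | observation) = 0.0056013 / 0.0366031 = 0.153028.

0.153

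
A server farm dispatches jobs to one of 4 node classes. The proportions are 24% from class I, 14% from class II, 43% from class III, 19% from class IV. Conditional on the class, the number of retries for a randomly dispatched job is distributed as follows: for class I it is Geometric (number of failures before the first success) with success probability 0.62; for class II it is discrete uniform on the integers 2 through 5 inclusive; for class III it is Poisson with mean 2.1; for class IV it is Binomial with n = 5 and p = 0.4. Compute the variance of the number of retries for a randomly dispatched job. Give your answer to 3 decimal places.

2.318

Per component, I: μ=0.612903, E[X²]=1.3642; II: μ=3.5, E[X²]=13.5; III: μ=2.1, E[X²]=6.51; IV: μ=2, E[X²]=5.2.
E[X] = 0.24·0.612903 + 0.14·3.5 + 0.43·2.1 + 0.19·2 = 1.9201.
E[X²] = 0.24·1.3642 + 0.14·13.5 + 0.43·6.51 + 0.19·5.2 = 6.00471.
Var(X) = E[X²] − (E[X])² = 6.00471 − 3.68677 = 2.31794.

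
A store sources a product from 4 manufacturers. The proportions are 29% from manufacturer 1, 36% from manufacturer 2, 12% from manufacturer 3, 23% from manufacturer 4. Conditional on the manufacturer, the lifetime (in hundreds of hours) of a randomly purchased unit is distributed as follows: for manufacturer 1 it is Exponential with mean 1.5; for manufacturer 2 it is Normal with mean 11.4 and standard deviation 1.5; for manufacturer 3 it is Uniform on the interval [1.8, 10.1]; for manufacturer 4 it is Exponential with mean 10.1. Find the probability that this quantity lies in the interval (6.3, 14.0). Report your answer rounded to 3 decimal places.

0.470

Conditional on each manufacturer, P(6.3 < X < 14.0): 1: 0.0149071; 2: 0.958145; 3: 0.457831; 4: 0.285885.
By total probability, P(6.3 < X < 14.0) = 0.29·0.0149071 + 0.36·0.958145 + 0.12·0.457831 + 0.23·0.285885 = 0.469949.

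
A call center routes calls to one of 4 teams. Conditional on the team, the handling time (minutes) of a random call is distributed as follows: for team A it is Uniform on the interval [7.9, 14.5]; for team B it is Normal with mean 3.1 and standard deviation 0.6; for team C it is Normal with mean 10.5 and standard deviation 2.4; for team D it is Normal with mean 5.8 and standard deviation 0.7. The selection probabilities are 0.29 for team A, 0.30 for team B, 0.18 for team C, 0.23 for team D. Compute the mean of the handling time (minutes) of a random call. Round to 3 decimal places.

Component means — A: 11.2; B: 3.1; C: 10.5; D: 5.8.
E[X] = 0.29·11.2 + 0.3·3.1 + 0.18·10.5 + 0.23·5.8 = 7.402.

7.402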